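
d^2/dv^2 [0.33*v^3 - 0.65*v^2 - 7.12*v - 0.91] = 1.98*v - 1.3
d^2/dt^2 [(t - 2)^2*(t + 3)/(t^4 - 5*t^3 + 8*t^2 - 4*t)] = 2*(t^3 + 9*t^2 - 9*t + 3)/(t^3*(t^3 - 3*t^2 + 3*t - 1))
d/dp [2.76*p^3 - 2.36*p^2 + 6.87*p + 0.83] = 8.28*p^2 - 4.72*p + 6.87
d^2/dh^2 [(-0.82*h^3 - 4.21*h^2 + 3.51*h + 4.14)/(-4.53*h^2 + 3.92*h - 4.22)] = (-2.8421709430404e-14*h^5 + 1.13686837721616e-13*h^4 - 0.688053999999966*h^3 - 1074.01308*h^2 + 931.311708*h + 64.870736)/(92.959677*h^6 - 241.325784*h^5 + 468.62397*h^4 - 509.85872*h^3 + 436.55478*h^2 - 209.426784*h + 75.151448)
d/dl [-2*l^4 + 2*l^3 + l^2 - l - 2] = -8*l^3 + 6*l^2 + 2*l - 1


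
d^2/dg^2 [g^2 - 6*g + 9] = 2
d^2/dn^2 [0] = 0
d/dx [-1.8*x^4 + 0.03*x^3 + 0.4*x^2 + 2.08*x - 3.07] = -7.2*x^3 + 0.09*x^2 + 0.8*x + 2.08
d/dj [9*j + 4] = 9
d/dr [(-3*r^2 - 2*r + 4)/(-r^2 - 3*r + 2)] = (7*r^2 - 4*r + 8)/(r^4 + 6*r^3 + 5*r^2 - 12*r + 4)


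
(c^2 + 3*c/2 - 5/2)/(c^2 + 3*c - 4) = (c + 5/2)/(c + 4)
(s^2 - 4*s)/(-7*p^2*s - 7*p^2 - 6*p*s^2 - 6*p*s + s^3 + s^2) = s*(4 - s)/(7*p^2*s + 7*p^2 + 6*p*s^2 + 6*p*s - s^3 - s^2)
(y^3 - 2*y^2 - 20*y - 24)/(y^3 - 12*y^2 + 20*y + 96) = (y + 2)/(y - 8)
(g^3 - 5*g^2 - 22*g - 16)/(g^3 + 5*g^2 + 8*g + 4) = (g - 8)/(g + 2)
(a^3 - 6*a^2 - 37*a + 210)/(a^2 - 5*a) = a - 1 - 42/a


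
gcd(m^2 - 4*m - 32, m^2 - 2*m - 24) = m + 4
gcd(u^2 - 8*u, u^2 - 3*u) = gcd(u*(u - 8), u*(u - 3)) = u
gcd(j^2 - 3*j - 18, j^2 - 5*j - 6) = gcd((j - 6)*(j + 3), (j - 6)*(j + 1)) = j - 6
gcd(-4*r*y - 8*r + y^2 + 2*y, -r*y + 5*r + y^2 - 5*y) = 1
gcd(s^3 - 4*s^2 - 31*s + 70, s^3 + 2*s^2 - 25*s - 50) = s + 5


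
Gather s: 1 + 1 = 2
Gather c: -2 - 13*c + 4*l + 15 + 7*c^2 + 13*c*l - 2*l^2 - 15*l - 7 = 7*c^2 + c*(13*l - 13) - 2*l^2 - 11*l + 6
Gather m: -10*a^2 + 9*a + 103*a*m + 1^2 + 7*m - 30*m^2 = -10*a^2 + 9*a - 30*m^2 + m*(103*a + 7) + 1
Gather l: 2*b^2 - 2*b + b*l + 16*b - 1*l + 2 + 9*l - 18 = 2*b^2 + 14*b + l*(b + 8) - 16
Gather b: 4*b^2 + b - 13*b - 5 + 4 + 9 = 4*b^2 - 12*b + 8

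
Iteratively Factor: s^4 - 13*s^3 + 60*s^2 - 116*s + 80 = (s - 4)*(s^3 - 9*s^2 + 24*s - 20) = (s - 5)*(s - 4)*(s^2 - 4*s + 4) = (s - 5)*(s - 4)*(s - 2)*(s - 2)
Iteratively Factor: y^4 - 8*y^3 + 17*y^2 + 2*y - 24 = (y - 3)*(y^3 - 5*y^2 + 2*y + 8) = (y - 4)*(y - 3)*(y^2 - y - 2) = (y - 4)*(y - 3)*(y + 1)*(y - 2)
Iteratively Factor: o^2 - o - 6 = (o + 2)*(o - 3)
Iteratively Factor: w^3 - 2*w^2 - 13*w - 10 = (w + 2)*(w^2 - 4*w - 5) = (w - 5)*(w + 2)*(w + 1)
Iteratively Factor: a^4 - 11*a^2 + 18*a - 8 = (a - 2)*(a^3 + 2*a^2 - 7*a + 4) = (a - 2)*(a - 1)*(a^2 + 3*a - 4) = (a - 2)*(a - 1)^2*(a + 4)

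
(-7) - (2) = -9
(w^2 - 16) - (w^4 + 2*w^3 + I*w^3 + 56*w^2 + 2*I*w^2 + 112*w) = -w^4 - 2*w^3 - I*w^3 - 55*w^2 - 2*I*w^2 - 112*w - 16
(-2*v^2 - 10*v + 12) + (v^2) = -v^2 - 10*v + 12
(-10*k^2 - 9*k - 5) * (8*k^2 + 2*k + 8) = -80*k^4 - 92*k^3 - 138*k^2 - 82*k - 40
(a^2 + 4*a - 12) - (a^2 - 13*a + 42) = 17*a - 54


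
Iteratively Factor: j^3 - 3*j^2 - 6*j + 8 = (j + 2)*(j^2 - 5*j + 4) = (j - 4)*(j + 2)*(j - 1)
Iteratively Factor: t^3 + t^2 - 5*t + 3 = (t - 1)*(t^2 + 2*t - 3) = (t - 1)^2*(t + 3)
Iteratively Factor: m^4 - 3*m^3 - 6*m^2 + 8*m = (m - 4)*(m^3 + m^2 - 2*m) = (m - 4)*(m + 2)*(m^2 - m) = (m - 4)*(m - 1)*(m + 2)*(m)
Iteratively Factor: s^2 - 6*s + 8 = (s - 2)*(s - 4)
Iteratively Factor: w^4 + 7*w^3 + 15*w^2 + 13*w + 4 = (w + 1)*(w^3 + 6*w^2 + 9*w + 4) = (w + 1)^2*(w^2 + 5*w + 4) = (w + 1)^3*(w + 4)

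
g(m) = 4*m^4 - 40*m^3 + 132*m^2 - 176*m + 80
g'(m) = 16*m^3 - 120*m^2 + 264*m - 176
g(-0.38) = 168.22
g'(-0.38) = -294.53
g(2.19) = -0.48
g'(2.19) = -5.32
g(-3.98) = 6396.88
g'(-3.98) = -4136.28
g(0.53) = 18.16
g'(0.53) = -67.41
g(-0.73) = 295.52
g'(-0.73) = -438.89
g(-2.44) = 2018.17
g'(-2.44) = -1767.02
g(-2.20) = 1625.70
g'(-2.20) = -1507.97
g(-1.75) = 1044.14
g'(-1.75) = -1091.25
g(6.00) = 320.00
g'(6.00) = 544.00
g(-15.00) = 369920.00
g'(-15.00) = -85136.00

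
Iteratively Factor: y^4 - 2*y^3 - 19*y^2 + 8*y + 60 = (y + 3)*(y^3 - 5*y^2 - 4*y + 20) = (y - 5)*(y + 3)*(y^2 - 4) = (y - 5)*(y + 2)*(y + 3)*(y - 2)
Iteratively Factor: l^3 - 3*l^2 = (l - 3)*(l^2) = l*(l - 3)*(l)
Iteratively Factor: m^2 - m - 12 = (m + 3)*(m - 4)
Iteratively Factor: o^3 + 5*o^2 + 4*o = (o + 1)*(o^2 + 4*o) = (o + 1)*(o + 4)*(o)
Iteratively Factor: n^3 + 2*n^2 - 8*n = (n)*(n^2 + 2*n - 8) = n*(n - 2)*(n + 4)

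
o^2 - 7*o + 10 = (o - 5)*(o - 2)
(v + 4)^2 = v^2 + 8*v + 16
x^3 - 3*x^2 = x^2*(x - 3)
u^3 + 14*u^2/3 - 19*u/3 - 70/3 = (u - 7/3)*(u + 2)*(u + 5)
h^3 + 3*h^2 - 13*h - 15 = (h - 3)*(h + 1)*(h + 5)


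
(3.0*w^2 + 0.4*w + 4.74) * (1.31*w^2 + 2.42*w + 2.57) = 3.93*w^4 + 7.784*w^3 + 14.8874*w^2 + 12.4988*w + 12.1818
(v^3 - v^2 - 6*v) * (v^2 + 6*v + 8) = v^5 + 5*v^4 - 4*v^3 - 44*v^2 - 48*v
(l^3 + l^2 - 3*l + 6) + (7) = l^3 + l^2 - 3*l + 13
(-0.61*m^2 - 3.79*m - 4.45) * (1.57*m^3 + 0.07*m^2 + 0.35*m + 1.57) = -0.9577*m^5 - 5.993*m^4 - 7.4653*m^3 - 2.5957*m^2 - 7.5078*m - 6.9865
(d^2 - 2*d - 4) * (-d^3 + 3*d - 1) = -d^5 + 2*d^4 + 7*d^3 - 7*d^2 - 10*d + 4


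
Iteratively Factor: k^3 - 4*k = (k)*(k^2 - 4) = k*(k - 2)*(k + 2)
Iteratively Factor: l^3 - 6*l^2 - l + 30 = (l + 2)*(l^2 - 8*l + 15) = (l - 3)*(l + 2)*(l - 5)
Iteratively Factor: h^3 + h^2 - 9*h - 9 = (h + 1)*(h^2 - 9) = (h - 3)*(h + 1)*(h + 3)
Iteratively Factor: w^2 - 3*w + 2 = (w - 2)*(w - 1)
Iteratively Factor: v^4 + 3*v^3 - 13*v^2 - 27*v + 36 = (v - 1)*(v^3 + 4*v^2 - 9*v - 36) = (v - 3)*(v - 1)*(v^2 + 7*v + 12) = (v - 3)*(v - 1)*(v + 3)*(v + 4)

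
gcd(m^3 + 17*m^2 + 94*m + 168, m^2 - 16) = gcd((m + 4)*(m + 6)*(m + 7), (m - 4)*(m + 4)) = m + 4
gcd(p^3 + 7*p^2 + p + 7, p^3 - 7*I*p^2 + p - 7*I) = p^2 + 1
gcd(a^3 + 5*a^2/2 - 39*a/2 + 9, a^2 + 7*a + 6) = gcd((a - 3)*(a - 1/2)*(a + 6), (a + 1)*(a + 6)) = a + 6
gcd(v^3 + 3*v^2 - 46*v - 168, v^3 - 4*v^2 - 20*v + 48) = v + 4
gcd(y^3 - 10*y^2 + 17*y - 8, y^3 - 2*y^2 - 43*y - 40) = y - 8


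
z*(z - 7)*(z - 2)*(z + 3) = z^4 - 6*z^3 - 13*z^2 + 42*z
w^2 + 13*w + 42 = (w + 6)*(w + 7)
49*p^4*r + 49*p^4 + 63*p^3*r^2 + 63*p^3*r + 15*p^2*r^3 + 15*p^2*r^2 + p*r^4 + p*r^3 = (p + r)*(7*p + r)^2*(p*r + p)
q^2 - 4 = (q - 2)*(q + 2)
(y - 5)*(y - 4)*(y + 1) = y^3 - 8*y^2 + 11*y + 20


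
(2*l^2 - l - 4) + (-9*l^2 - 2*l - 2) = -7*l^2 - 3*l - 6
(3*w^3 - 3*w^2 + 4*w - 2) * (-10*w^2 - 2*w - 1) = -30*w^5 + 24*w^4 - 37*w^3 + 15*w^2 + 2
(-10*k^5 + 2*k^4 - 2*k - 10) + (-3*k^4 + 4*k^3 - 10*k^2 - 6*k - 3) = -10*k^5 - k^4 + 4*k^3 - 10*k^2 - 8*k - 13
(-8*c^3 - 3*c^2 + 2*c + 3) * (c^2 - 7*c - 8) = -8*c^5 + 53*c^4 + 87*c^3 + 13*c^2 - 37*c - 24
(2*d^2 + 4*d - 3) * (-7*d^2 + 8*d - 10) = -14*d^4 - 12*d^3 + 33*d^2 - 64*d + 30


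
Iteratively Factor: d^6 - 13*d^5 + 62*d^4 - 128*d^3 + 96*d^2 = (d)*(d^5 - 13*d^4 + 62*d^3 - 128*d^2 + 96*d) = d*(d - 4)*(d^4 - 9*d^3 + 26*d^2 - 24*d) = d*(d - 4)*(d - 2)*(d^3 - 7*d^2 + 12*d) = d*(d - 4)^2*(d - 2)*(d^2 - 3*d) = d^2*(d - 4)^2*(d - 2)*(d - 3)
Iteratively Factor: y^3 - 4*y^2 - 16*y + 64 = (y + 4)*(y^2 - 8*y + 16) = (y - 4)*(y + 4)*(y - 4)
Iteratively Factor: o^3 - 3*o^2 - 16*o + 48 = (o - 4)*(o^2 + o - 12) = (o - 4)*(o + 4)*(o - 3)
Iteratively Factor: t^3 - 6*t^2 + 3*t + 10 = (t - 5)*(t^2 - t - 2) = (t - 5)*(t - 2)*(t + 1)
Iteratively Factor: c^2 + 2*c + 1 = (c + 1)*(c + 1)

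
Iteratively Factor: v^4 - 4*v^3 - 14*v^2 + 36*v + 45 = (v + 1)*(v^3 - 5*v^2 - 9*v + 45) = (v + 1)*(v + 3)*(v^2 - 8*v + 15) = (v - 3)*(v + 1)*(v + 3)*(v - 5)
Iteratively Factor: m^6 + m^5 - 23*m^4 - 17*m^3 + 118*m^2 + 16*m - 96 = (m + 4)*(m^5 - 3*m^4 - 11*m^3 + 27*m^2 + 10*m - 24) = (m + 1)*(m + 4)*(m^4 - 4*m^3 - 7*m^2 + 34*m - 24) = (m + 1)*(m + 3)*(m + 4)*(m^3 - 7*m^2 + 14*m - 8) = (m - 1)*(m + 1)*(m + 3)*(m + 4)*(m^2 - 6*m + 8) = (m - 4)*(m - 1)*(m + 1)*(m + 3)*(m + 4)*(m - 2)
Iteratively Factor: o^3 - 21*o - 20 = (o + 4)*(o^2 - 4*o - 5) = (o + 1)*(o + 4)*(o - 5)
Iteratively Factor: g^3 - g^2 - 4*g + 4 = (g - 2)*(g^2 + g - 2) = (g - 2)*(g + 2)*(g - 1)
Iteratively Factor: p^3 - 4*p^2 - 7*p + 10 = (p + 2)*(p^2 - 6*p + 5) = (p - 1)*(p + 2)*(p - 5)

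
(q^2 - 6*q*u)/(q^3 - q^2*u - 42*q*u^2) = (-q + 6*u)/(-q^2 + q*u + 42*u^2)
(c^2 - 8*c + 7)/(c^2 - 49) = (c - 1)/(c + 7)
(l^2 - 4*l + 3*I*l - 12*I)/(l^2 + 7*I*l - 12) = (l - 4)/(l + 4*I)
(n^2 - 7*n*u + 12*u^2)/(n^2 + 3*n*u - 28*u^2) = (n - 3*u)/(n + 7*u)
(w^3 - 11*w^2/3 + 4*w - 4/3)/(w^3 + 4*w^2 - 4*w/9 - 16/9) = 3*(w^2 - 3*w + 2)/(3*w^2 + 14*w + 8)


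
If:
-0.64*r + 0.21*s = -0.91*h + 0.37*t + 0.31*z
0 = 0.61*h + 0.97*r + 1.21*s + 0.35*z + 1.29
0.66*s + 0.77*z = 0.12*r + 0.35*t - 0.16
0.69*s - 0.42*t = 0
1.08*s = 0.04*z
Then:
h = -0.66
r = -0.78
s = -0.01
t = -0.02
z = -0.33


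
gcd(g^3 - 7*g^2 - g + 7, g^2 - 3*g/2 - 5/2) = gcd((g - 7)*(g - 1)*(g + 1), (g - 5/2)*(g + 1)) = g + 1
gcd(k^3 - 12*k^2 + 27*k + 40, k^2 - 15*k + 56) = k - 8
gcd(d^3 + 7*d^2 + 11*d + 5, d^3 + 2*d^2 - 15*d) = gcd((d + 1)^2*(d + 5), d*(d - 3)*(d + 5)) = d + 5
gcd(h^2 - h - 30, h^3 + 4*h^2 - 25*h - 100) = h + 5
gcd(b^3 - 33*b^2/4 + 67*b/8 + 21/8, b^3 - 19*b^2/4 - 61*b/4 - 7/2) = b^2 - 27*b/4 - 7/4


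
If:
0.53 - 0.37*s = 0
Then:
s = 1.43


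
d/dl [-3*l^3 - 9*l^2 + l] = -9*l^2 - 18*l + 1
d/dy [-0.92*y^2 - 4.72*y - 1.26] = -1.84*y - 4.72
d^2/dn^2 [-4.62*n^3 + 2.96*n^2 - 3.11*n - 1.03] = 5.92 - 27.72*n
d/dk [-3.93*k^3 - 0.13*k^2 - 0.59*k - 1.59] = -11.79*k^2 - 0.26*k - 0.59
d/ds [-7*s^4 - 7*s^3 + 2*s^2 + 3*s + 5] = -28*s^3 - 21*s^2 + 4*s + 3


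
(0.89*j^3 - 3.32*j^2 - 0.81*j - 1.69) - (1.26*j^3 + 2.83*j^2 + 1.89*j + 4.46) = -0.37*j^3 - 6.15*j^2 - 2.7*j - 6.15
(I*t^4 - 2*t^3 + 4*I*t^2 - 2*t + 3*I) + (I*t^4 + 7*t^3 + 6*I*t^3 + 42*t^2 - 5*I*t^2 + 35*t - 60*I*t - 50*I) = 2*I*t^4 + 5*t^3 + 6*I*t^3 + 42*t^2 - I*t^2 + 33*t - 60*I*t - 47*I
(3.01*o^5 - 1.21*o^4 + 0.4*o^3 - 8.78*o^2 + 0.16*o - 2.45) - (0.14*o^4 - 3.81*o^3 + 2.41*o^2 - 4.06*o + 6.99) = 3.01*o^5 - 1.35*o^4 + 4.21*o^3 - 11.19*o^2 + 4.22*o - 9.44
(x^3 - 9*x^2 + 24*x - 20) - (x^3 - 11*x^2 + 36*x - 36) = 2*x^2 - 12*x + 16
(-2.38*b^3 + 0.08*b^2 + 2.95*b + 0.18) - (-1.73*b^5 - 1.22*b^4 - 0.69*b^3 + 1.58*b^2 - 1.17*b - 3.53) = 1.73*b^5 + 1.22*b^4 - 1.69*b^3 - 1.5*b^2 + 4.12*b + 3.71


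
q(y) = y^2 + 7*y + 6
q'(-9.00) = -11.00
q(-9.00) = 24.00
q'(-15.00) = -23.00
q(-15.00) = 126.00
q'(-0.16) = 6.68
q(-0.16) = 4.91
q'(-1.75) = 3.50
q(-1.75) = -3.19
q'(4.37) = 15.74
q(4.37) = 55.69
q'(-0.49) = 6.02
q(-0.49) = 2.81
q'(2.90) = 12.80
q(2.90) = 34.71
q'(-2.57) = 1.86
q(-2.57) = -5.39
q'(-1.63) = 3.74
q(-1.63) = -2.75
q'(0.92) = 8.84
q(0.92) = 13.29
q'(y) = 2*y + 7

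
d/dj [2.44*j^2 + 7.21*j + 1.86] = 4.88*j + 7.21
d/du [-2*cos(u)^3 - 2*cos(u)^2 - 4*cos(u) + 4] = 2*(3*cos(u)^2 + 2*cos(u) + 2)*sin(u)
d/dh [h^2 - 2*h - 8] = 2*h - 2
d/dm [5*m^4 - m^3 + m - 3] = 20*m^3 - 3*m^2 + 1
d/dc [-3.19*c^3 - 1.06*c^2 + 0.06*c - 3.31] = -9.57*c^2 - 2.12*c + 0.06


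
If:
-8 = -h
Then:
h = 8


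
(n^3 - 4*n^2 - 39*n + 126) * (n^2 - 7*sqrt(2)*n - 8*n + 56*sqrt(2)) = n^5 - 12*n^4 - 7*sqrt(2)*n^4 - 7*n^3 + 84*sqrt(2)*n^3 + 49*sqrt(2)*n^2 + 438*n^2 - 3066*sqrt(2)*n - 1008*n + 7056*sqrt(2)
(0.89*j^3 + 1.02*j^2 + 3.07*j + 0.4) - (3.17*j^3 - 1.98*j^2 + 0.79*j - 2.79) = -2.28*j^3 + 3.0*j^2 + 2.28*j + 3.19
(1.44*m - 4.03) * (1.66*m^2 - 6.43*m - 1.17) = 2.3904*m^3 - 15.949*m^2 + 24.2281*m + 4.7151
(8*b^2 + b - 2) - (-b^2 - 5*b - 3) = 9*b^2 + 6*b + 1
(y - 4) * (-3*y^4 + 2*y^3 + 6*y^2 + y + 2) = -3*y^5 + 14*y^4 - 2*y^3 - 23*y^2 - 2*y - 8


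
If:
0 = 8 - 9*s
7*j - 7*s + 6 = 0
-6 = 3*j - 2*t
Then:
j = 2/63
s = 8/9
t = 64/21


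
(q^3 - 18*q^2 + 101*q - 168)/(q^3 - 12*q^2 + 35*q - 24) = (q - 7)/(q - 1)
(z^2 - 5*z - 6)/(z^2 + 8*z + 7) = (z - 6)/(z + 7)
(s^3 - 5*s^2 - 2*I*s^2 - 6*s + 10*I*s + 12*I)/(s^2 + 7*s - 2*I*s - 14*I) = (s^2 - 5*s - 6)/(s + 7)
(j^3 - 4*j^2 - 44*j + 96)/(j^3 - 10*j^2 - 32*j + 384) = (j - 2)/(j - 8)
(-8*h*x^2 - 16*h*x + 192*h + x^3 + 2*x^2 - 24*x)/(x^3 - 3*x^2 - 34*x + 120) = (-8*h + x)/(x - 5)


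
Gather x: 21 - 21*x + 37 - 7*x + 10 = 68 - 28*x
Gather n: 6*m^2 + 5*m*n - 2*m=6*m^2 + 5*m*n - 2*m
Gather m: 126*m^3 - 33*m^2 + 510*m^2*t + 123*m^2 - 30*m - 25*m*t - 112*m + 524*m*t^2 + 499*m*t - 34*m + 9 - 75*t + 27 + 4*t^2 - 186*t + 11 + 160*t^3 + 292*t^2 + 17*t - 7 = 126*m^3 + m^2*(510*t + 90) + m*(524*t^2 + 474*t - 176) + 160*t^3 + 296*t^2 - 244*t + 40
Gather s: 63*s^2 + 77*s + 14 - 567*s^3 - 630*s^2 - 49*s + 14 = -567*s^3 - 567*s^2 + 28*s + 28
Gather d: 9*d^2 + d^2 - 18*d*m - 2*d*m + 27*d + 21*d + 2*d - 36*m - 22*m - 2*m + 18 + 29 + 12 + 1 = 10*d^2 + d*(50 - 20*m) - 60*m + 60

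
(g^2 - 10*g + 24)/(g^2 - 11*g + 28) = (g - 6)/(g - 7)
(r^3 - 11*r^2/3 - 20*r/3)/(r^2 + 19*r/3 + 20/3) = r*(r - 5)/(r + 5)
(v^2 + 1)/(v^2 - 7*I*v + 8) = (v - I)/(v - 8*I)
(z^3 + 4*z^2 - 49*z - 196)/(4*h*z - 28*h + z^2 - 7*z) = (z^2 + 11*z + 28)/(4*h + z)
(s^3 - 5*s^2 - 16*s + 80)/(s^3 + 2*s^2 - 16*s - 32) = (s - 5)/(s + 2)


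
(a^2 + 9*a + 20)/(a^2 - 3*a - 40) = (a + 4)/(a - 8)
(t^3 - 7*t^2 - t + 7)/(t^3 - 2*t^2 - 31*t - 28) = (t - 1)/(t + 4)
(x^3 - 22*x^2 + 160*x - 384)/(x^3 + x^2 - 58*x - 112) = (x^2 - 14*x + 48)/(x^2 + 9*x + 14)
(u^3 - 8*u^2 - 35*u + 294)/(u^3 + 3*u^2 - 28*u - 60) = (u^2 - 14*u + 49)/(u^2 - 3*u - 10)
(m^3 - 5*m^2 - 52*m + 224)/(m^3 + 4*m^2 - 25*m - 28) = (m - 8)/(m + 1)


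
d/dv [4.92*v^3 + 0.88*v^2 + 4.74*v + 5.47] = 14.76*v^2 + 1.76*v + 4.74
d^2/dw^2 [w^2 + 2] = 2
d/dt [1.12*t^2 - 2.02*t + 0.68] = 2.24*t - 2.02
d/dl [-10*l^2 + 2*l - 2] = 2 - 20*l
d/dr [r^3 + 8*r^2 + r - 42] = 3*r^2 + 16*r + 1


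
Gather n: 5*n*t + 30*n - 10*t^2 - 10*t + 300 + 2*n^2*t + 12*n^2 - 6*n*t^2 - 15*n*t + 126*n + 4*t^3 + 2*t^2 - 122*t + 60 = n^2*(2*t + 12) + n*(-6*t^2 - 10*t + 156) + 4*t^3 - 8*t^2 - 132*t + 360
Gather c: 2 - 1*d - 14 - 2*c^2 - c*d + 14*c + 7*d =-2*c^2 + c*(14 - d) + 6*d - 12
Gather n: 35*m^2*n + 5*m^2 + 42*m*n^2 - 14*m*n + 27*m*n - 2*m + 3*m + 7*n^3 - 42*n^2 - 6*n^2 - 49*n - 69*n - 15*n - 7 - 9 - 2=5*m^2 + m + 7*n^3 + n^2*(42*m - 48) + n*(35*m^2 + 13*m - 133) - 18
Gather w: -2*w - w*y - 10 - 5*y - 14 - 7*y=w*(-y - 2) - 12*y - 24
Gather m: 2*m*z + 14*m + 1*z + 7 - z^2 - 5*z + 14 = m*(2*z + 14) - z^2 - 4*z + 21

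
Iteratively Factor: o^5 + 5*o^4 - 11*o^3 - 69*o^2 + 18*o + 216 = (o + 3)*(o^4 + 2*o^3 - 17*o^2 - 18*o + 72) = (o - 2)*(o + 3)*(o^3 + 4*o^2 - 9*o - 36) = (o - 2)*(o + 3)*(o + 4)*(o^2 - 9) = (o - 2)*(o + 3)^2*(o + 4)*(o - 3)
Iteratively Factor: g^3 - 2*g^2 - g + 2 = (g - 1)*(g^2 - g - 2) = (g - 1)*(g + 1)*(g - 2)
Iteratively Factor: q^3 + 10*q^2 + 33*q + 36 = (q + 4)*(q^2 + 6*q + 9) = (q + 3)*(q + 4)*(q + 3)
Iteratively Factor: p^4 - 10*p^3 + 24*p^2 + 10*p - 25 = (p - 5)*(p^3 - 5*p^2 - p + 5) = (p - 5)*(p + 1)*(p^2 - 6*p + 5) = (p - 5)^2*(p + 1)*(p - 1)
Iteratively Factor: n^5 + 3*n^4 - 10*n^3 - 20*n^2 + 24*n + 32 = (n + 4)*(n^4 - n^3 - 6*n^2 + 4*n + 8) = (n + 1)*(n + 4)*(n^3 - 2*n^2 - 4*n + 8) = (n - 2)*(n + 1)*(n + 4)*(n^2 - 4) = (n - 2)^2*(n + 1)*(n + 4)*(n + 2)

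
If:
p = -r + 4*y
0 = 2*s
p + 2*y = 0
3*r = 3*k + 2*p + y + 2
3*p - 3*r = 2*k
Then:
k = -8/19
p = -4/57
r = 4/19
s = 0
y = 2/57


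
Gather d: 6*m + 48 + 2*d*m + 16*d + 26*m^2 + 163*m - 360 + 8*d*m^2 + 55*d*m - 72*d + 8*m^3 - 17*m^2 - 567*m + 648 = d*(8*m^2 + 57*m - 56) + 8*m^3 + 9*m^2 - 398*m + 336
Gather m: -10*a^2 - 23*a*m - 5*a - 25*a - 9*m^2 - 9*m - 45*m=-10*a^2 - 30*a - 9*m^2 + m*(-23*a - 54)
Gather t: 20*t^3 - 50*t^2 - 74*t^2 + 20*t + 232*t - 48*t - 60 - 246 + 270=20*t^3 - 124*t^2 + 204*t - 36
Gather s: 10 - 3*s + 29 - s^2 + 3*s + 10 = 49 - s^2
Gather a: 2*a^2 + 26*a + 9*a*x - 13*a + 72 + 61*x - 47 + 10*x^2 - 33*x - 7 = 2*a^2 + a*(9*x + 13) + 10*x^2 + 28*x + 18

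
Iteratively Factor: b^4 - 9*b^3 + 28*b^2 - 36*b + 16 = (b - 2)*(b^3 - 7*b^2 + 14*b - 8) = (b - 2)*(b - 1)*(b^2 - 6*b + 8) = (b - 4)*(b - 2)*(b - 1)*(b - 2)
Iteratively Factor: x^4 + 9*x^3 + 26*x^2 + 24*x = (x + 2)*(x^3 + 7*x^2 + 12*x) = x*(x + 2)*(x^2 + 7*x + 12) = x*(x + 2)*(x + 3)*(x + 4)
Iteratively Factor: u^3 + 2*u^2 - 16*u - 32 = (u - 4)*(u^2 + 6*u + 8) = (u - 4)*(u + 4)*(u + 2)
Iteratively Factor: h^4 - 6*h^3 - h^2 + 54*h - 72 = (h - 3)*(h^3 - 3*h^2 - 10*h + 24) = (h - 3)*(h - 2)*(h^2 - h - 12) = (h - 3)*(h - 2)*(h + 3)*(h - 4)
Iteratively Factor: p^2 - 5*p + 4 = (p - 4)*(p - 1)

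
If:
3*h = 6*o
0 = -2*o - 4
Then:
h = -4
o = -2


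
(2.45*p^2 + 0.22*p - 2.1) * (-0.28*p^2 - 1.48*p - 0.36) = -0.686*p^4 - 3.6876*p^3 - 0.6196*p^2 + 3.0288*p + 0.756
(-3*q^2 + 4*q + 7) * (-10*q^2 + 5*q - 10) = 30*q^4 - 55*q^3 - 20*q^2 - 5*q - 70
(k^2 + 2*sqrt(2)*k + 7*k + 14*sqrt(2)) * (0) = 0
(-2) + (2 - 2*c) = -2*c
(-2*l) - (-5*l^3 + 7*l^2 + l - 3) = 5*l^3 - 7*l^2 - 3*l + 3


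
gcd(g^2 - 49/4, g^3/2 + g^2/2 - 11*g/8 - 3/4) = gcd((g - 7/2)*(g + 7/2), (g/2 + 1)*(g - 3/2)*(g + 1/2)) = 1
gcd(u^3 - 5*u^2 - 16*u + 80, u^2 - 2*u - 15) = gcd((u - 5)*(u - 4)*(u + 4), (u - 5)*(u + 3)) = u - 5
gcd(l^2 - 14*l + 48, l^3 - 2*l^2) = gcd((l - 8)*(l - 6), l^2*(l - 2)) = 1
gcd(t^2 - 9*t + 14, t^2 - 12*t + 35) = t - 7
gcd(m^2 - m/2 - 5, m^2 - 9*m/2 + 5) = m - 5/2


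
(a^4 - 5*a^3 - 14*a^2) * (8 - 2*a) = -2*a^5 + 18*a^4 - 12*a^3 - 112*a^2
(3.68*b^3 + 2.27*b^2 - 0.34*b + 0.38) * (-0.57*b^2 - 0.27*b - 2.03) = -2.0976*b^5 - 2.2875*b^4 - 7.8895*b^3 - 4.7329*b^2 + 0.5876*b - 0.7714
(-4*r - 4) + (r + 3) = -3*r - 1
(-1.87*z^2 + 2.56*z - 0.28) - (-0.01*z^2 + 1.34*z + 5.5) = -1.86*z^2 + 1.22*z - 5.78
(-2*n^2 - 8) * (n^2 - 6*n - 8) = -2*n^4 + 12*n^3 + 8*n^2 + 48*n + 64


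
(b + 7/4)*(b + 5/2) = b^2 + 17*b/4 + 35/8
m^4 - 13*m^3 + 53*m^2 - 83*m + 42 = (m - 7)*(m - 3)*(m - 2)*(m - 1)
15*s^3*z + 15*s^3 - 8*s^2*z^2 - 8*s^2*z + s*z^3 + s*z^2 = (-5*s + z)*(-3*s + z)*(s*z + s)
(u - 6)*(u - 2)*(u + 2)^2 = u^4 - 4*u^3 - 16*u^2 + 16*u + 48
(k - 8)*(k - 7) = k^2 - 15*k + 56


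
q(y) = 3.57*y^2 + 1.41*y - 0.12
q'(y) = 7.14*y + 1.41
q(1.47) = 9.67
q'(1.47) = 11.91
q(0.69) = 2.55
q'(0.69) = 6.34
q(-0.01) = -0.13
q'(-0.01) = 1.34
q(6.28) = 149.53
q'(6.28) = 46.25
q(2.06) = 17.93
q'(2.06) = 16.12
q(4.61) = 82.25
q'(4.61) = 34.33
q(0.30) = 0.62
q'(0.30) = 3.55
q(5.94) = 134.22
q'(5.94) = 43.82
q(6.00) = 136.86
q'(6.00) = 44.25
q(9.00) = 301.74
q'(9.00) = 65.67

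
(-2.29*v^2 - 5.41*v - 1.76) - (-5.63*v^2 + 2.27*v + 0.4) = 3.34*v^2 - 7.68*v - 2.16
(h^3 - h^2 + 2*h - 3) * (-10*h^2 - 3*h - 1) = -10*h^5 + 7*h^4 - 18*h^3 + 25*h^2 + 7*h + 3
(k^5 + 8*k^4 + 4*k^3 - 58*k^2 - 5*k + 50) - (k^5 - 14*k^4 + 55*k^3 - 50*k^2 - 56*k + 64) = 22*k^4 - 51*k^3 - 8*k^2 + 51*k - 14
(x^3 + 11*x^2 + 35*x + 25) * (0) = 0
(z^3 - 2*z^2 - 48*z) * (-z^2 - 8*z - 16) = -z^5 - 6*z^4 + 48*z^3 + 416*z^2 + 768*z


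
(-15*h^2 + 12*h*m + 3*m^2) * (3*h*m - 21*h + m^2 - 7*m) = -45*h^3*m + 315*h^3 + 21*h^2*m^2 - 147*h^2*m + 21*h*m^3 - 147*h*m^2 + 3*m^4 - 21*m^3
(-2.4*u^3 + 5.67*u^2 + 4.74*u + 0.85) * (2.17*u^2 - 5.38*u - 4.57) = -5.208*u^5 + 25.2159*u^4 - 9.2508*u^3 - 49.5686*u^2 - 26.2348*u - 3.8845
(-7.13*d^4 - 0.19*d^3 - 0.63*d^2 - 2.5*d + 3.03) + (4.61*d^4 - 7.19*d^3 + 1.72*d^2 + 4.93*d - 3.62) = -2.52*d^4 - 7.38*d^3 + 1.09*d^2 + 2.43*d - 0.59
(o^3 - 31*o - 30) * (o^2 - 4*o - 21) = o^5 - 4*o^4 - 52*o^3 + 94*o^2 + 771*o + 630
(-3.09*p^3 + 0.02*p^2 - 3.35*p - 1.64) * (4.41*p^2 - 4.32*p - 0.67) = -13.6269*p^5 + 13.437*p^4 - 12.7896*p^3 + 7.2262*p^2 + 9.3293*p + 1.0988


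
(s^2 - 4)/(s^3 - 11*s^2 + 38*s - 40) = (s + 2)/(s^2 - 9*s + 20)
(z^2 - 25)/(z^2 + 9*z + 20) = (z - 5)/(z + 4)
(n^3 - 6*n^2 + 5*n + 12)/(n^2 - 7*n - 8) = (n^2 - 7*n + 12)/(n - 8)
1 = 1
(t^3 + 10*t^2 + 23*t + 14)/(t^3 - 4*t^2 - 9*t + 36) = (t^3 + 10*t^2 + 23*t + 14)/(t^3 - 4*t^2 - 9*t + 36)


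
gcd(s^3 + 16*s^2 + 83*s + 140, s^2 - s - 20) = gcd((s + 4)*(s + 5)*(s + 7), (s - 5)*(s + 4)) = s + 4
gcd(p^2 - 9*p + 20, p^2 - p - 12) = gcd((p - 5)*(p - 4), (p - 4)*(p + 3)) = p - 4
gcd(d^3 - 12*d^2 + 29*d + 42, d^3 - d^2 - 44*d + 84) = d - 6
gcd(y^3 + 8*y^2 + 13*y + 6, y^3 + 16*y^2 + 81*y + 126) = y + 6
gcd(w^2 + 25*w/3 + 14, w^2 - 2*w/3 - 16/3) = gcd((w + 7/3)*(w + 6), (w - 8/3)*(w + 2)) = 1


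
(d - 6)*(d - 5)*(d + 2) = d^3 - 9*d^2 + 8*d + 60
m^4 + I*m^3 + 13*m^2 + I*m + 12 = (m - 3*I)*(m + 4*I)*(-I*m + 1)*(I*m + 1)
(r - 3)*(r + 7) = r^2 + 4*r - 21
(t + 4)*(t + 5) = t^2 + 9*t + 20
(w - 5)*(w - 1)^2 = w^3 - 7*w^2 + 11*w - 5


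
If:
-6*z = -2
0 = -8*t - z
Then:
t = -1/24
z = 1/3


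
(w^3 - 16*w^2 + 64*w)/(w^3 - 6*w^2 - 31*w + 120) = w*(w - 8)/(w^2 + 2*w - 15)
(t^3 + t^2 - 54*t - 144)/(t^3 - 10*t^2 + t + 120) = (t + 6)/(t - 5)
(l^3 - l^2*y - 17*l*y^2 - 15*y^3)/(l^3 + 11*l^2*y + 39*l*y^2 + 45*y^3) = (l^2 - 4*l*y - 5*y^2)/(l^2 + 8*l*y + 15*y^2)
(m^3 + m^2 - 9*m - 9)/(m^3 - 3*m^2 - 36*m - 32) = (m^2 - 9)/(m^2 - 4*m - 32)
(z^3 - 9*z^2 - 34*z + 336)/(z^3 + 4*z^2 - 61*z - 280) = (z^2 - z - 42)/(z^2 + 12*z + 35)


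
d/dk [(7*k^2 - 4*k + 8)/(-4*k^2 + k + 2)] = (-9*k^2 + 92*k - 16)/(16*k^4 - 8*k^3 - 15*k^2 + 4*k + 4)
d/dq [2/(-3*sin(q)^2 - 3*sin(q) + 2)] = 6*(2*sin(q) + 1)*cos(q)/(3*sin(q)^2 + 3*sin(q) - 2)^2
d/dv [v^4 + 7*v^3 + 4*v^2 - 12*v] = 4*v^3 + 21*v^2 + 8*v - 12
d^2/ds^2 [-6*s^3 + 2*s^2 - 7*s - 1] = 4 - 36*s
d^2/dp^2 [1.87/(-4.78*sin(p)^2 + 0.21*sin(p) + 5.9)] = (-170.906032*sin(p)^4 + 5.631318*sin(p)^3 + 45.325621*sin(p)^2 - 8.945706*sin(p) + 105.640414)/(-4.78*sin(p)^2 + 0.21*sin(p) + 5.9)^3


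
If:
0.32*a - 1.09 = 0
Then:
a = 3.41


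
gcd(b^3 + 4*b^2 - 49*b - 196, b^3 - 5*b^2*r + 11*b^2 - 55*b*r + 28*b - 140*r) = b^2 + 11*b + 28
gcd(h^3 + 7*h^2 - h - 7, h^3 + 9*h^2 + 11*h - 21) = h^2 + 6*h - 7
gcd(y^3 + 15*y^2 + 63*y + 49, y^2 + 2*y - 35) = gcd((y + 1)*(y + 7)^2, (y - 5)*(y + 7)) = y + 7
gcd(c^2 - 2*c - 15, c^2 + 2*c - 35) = c - 5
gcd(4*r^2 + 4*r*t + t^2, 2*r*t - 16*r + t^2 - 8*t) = 2*r + t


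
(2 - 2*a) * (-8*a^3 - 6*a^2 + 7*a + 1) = 16*a^4 - 4*a^3 - 26*a^2 + 12*a + 2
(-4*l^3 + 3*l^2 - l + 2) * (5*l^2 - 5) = -20*l^5 + 15*l^4 + 15*l^3 - 5*l^2 + 5*l - 10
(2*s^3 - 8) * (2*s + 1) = 4*s^4 + 2*s^3 - 16*s - 8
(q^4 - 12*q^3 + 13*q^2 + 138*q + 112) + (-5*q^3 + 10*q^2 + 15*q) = q^4 - 17*q^3 + 23*q^2 + 153*q + 112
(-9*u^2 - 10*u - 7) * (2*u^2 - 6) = -18*u^4 - 20*u^3 + 40*u^2 + 60*u + 42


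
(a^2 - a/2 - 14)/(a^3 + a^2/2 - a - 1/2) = (2*a^2 - a - 28)/(2*a^3 + a^2 - 2*a - 1)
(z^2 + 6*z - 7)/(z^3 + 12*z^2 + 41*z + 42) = (z - 1)/(z^2 + 5*z + 6)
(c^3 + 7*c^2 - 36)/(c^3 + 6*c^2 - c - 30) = (c + 6)/(c + 5)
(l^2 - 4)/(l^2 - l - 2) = (l + 2)/(l + 1)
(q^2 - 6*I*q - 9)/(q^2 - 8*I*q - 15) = (q - 3*I)/(q - 5*I)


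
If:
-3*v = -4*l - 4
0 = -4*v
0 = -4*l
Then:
No Solution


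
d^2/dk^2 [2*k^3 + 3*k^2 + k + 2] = 12*k + 6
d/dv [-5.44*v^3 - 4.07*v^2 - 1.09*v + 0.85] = -16.32*v^2 - 8.14*v - 1.09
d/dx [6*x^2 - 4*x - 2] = 12*x - 4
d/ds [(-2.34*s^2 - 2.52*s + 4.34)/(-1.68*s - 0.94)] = (3.9312*s^2 + 4.3992*s + 9.66)/(2.8224*s^2 + 3.1584*s + 0.8836)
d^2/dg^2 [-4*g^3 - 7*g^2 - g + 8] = -24*g - 14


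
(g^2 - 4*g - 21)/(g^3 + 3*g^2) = (g - 7)/g^2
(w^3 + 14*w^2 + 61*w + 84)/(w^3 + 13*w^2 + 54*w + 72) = (w + 7)/(w + 6)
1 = 1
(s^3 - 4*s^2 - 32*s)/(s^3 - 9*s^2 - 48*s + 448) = s*(s + 4)/(s^2 - s - 56)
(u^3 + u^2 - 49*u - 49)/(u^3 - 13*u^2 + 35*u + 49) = (u + 7)/(u - 7)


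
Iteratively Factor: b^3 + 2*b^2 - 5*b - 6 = (b + 1)*(b^2 + b - 6) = (b + 1)*(b + 3)*(b - 2)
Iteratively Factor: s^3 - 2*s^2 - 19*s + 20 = (s - 1)*(s^2 - s - 20) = (s - 5)*(s - 1)*(s + 4)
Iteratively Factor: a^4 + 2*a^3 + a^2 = (a)*(a^3 + 2*a^2 + a) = a^2*(a^2 + 2*a + 1) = a^2*(a + 1)*(a + 1)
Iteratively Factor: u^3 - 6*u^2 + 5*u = (u - 1)*(u^2 - 5*u) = (u - 5)*(u - 1)*(u)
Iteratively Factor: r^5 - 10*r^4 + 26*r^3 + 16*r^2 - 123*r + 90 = (r + 2)*(r^4 - 12*r^3 + 50*r^2 - 84*r + 45) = (r - 3)*(r + 2)*(r^3 - 9*r^2 + 23*r - 15) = (r - 3)^2*(r + 2)*(r^2 - 6*r + 5) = (r - 5)*(r - 3)^2*(r + 2)*(r - 1)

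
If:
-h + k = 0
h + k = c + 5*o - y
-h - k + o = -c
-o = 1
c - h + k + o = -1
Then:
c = 0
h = -1/2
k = -1/2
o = -1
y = -4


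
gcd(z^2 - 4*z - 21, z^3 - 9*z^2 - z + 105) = z^2 - 4*z - 21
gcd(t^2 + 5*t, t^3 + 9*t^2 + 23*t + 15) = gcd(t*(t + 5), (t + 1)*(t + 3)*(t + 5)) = t + 5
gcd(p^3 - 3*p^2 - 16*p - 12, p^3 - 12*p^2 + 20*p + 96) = p^2 - 4*p - 12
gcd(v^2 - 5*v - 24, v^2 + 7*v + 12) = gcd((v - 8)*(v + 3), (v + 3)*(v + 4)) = v + 3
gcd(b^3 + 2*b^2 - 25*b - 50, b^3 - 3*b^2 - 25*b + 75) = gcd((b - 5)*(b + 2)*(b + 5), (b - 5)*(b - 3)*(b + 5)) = b^2 - 25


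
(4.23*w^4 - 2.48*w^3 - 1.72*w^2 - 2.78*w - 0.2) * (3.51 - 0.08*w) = -0.3384*w^5 + 15.0457*w^4 - 8.5672*w^3 - 5.8148*w^2 - 9.7418*w - 0.702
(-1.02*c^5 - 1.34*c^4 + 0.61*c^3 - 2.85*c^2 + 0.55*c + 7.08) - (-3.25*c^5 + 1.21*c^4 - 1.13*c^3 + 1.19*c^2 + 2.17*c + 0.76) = 2.23*c^5 - 2.55*c^4 + 1.74*c^3 - 4.04*c^2 - 1.62*c + 6.32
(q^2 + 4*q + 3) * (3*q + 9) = 3*q^3 + 21*q^2 + 45*q + 27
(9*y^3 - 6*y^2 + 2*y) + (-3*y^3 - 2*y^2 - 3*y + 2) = 6*y^3 - 8*y^2 - y + 2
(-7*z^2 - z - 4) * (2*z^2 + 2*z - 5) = -14*z^4 - 16*z^3 + 25*z^2 - 3*z + 20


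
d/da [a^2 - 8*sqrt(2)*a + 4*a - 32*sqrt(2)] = 2*a - 8*sqrt(2) + 4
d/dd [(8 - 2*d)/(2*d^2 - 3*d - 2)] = 4*(d^2 - 8*d + 7)/(4*d^4 - 12*d^3 + d^2 + 12*d + 4)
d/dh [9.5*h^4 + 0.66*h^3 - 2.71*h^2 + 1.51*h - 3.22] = 38.0*h^3 + 1.98*h^2 - 5.42*h + 1.51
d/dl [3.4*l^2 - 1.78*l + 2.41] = 6.8*l - 1.78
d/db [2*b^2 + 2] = 4*b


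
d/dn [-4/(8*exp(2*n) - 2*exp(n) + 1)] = (64*exp(n) - 8)*exp(n)/(8*exp(2*n) - 2*exp(n) + 1)^2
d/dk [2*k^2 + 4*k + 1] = 4*k + 4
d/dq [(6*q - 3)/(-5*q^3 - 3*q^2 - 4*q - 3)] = 3*(20*q^3 - 9*q^2 - 6*q - 10)/(25*q^6 + 30*q^5 + 49*q^4 + 54*q^3 + 34*q^2 + 24*q + 9)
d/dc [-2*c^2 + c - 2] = 1 - 4*c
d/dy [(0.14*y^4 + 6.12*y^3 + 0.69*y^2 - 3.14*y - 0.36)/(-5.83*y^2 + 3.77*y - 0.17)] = (-1.6324*y^5 - 34.0962*y^4 + 46.0496*y^3 - 18.8261*y^2 - 4.4322*y + 1.891)/(33.9889*y^4 - 43.9582*y^3 + 16.1951*y^2 - 1.2818*y + 0.0289)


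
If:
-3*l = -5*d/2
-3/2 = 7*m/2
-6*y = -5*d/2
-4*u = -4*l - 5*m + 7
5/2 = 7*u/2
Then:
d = 18/5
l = 3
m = -3/7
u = 5/7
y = 3/2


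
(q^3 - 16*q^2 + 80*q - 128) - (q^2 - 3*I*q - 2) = q^3 - 17*q^2 + 80*q + 3*I*q - 126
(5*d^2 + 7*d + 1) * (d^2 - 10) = 5*d^4 + 7*d^3 - 49*d^2 - 70*d - 10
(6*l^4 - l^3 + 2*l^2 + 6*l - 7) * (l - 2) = 6*l^5 - 13*l^4 + 4*l^3 + 2*l^2 - 19*l + 14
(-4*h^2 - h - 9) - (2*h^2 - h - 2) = -6*h^2 - 7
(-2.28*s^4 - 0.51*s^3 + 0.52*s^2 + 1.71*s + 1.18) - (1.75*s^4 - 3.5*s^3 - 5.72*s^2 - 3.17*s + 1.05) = -4.03*s^4 + 2.99*s^3 + 6.24*s^2 + 4.88*s + 0.13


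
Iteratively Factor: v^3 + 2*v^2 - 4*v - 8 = (v + 2)*(v^2 - 4) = (v + 2)^2*(v - 2)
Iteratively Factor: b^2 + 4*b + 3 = (b + 1)*(b + 3)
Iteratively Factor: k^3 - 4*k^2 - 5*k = (k)*(k^2 - 4*k - 5) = k*(k - 5)*(k + 1)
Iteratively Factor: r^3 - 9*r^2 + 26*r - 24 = (r - 2)*(r^2 - 7*r + 12) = (r - 3)*(r - 2)*(r - 4)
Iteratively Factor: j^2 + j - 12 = (j + 4)*(j - 3)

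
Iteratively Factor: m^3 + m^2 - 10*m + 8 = (m - 2)*(m^2 + 3*m - 4) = (m - 2)*(m - 1)*(m + 4)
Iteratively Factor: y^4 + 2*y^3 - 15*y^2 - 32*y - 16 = (y - 4)*(y^3 + 6*y^2 + 9*y + 4) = (y - 4)*(y + 1)*(y^2 + 5*y + 4) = (y - 4)*(y + 1)^2*(y + 4)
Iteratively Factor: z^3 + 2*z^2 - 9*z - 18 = (z + 3)*(z^2 - z - 6) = (z + 2)*(z + 3)*(z - 3)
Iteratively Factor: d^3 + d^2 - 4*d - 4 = (d + 2)*(d^2 - d - 2) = (d - 2)*(d + 2)*(d + 1)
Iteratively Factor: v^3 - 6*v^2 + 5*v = (v - 5)*(v^2 - v) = (v - 5)*(v - 1)*(v)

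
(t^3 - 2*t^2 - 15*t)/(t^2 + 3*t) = t - 5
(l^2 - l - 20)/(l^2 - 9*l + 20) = (l + 4)/(l - 4)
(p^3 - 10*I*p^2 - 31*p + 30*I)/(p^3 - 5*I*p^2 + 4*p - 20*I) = (p - 3*I)/(p + 2*I)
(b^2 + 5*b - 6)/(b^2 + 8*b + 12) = (b - 1)/(b + 2)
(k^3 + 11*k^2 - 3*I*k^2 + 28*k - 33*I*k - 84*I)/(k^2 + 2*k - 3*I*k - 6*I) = (k^2 + 11*k + 28)/(k + 2)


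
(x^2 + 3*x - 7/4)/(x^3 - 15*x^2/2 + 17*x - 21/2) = (4*x^2 + 12*x - 7)/(2*(2*x^3 - 15*x^2 + 34*x - 21))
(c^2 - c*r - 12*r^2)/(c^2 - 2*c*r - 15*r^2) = (-c + 4*r)/(-c + 5*r)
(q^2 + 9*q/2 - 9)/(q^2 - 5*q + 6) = (q^2 + 9*q/2 - 9)/(q^2 - 5*q + 6)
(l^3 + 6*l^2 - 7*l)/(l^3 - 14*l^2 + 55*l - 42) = l*(l + 7)/(l^2 - 13*l + 42)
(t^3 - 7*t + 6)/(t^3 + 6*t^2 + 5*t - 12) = (t - 2)/(t + 4)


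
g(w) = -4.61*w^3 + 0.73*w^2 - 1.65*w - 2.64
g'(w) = -13.83*w^2 + 1.46*w - 1.65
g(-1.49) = 16.69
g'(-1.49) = -34.53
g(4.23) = -345.47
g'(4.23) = -242.93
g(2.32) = -60.10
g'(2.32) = -72.70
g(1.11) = -9.88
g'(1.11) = -17.07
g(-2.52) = 79.93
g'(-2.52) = -93.16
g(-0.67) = 0.18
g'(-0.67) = -8.84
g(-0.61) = -0.32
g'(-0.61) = -7.69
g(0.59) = -4.31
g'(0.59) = -5.60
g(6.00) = -982.02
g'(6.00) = -490.77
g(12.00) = -7883.40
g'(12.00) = -1975.65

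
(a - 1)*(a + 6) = a^2 + 5*a - 6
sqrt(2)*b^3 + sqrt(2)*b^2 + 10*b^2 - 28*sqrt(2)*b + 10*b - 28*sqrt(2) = (b - 2*sqrt(2))*(b + 7*sqrt(2))*(sqrt(2)*b + sqrt(2))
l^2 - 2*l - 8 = (l - 4)*(l + 2)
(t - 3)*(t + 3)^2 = t^3 + 3*t^2 - 9*t - 27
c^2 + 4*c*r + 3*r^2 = (c + r)*(c + 3*r)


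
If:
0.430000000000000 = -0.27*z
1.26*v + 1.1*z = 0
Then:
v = 1.39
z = -1.59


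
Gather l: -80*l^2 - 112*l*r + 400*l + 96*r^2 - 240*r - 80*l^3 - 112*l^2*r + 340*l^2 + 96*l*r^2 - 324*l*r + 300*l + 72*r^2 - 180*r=-80*l^3 + l^2*(260 - 112*r) + l*(96*r^2 - 436*r + 700) + 168*r^2 - 420*r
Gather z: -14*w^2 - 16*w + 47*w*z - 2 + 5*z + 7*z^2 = -14*w^2 - 16*w + 7*z^2 + z*(47*w + 5) - 2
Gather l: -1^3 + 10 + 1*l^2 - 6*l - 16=l^2 - 6*l - 7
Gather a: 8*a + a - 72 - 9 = 9*a - 81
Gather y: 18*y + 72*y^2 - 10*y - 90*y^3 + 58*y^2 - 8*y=-90*y^3 + 130*y^2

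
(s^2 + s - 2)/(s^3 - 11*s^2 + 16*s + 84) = (s - 1)/(s^2 - 13*s + 42)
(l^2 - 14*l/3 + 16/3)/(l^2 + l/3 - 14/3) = (3*l - 8)/(3*l + 7)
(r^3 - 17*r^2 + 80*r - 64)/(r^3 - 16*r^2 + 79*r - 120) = (r^2 - 9*r + 8)/(r^2 - 8*r + 15)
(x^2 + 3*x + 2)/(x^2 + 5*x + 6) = (x + 1)/(x + 3)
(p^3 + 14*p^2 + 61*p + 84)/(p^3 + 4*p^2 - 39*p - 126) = (p + 4)/(p - 6)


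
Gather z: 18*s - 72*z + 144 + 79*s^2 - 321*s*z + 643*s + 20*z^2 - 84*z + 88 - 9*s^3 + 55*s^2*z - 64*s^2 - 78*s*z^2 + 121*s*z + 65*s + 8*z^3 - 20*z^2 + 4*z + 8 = -9*s^3 + 15*s^2 - 78*s*z^2 + 726*s + 8*z^3 + z*(55*s^2 - 200*s - 152) + 240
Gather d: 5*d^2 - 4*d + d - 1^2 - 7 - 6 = 5*d^2 - 3*d - 14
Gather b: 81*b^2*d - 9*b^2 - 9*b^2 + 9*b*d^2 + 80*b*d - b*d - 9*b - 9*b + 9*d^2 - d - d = b^2*(81*d - 18) + b*(9*d^2 + 79*d - 18) + 9*d^2 - 2*d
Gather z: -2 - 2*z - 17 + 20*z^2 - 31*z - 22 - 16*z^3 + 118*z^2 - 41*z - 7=-16*z^3 + 138*z^2 - 74*z - 48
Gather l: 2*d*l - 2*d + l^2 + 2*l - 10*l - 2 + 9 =-2*d + l^2 + l*(2*d - 8) + 7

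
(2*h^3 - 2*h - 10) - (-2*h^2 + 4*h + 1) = 2*h^3 + 2*h^2 - 6*h - 11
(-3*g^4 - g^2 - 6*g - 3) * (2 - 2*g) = 6*g^5 - 6*g^4 + 2*g^3 + 10*g^2 - 6*g - 6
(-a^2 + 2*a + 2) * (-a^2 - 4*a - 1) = a^4 + 2*a^3 - 9*a^2 - 10*a - 2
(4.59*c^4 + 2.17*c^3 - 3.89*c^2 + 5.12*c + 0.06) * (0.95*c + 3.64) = 4.3605*c^5 + 18.7691*c^4 + 4.2033*c^3 - 9.2956*c^2 + 18.6938*c + 0.2184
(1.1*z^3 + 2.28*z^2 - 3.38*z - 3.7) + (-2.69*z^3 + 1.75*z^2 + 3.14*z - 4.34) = -1.59*z^3 + 4.03*z^2 - 0.24*z - 8.04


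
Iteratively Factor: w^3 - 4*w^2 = (w - 4)*(w^2) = w*(w - 4)*(w)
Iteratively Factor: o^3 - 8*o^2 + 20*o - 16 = (o - 2)*(o^2 - 6*o + 8) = (o - 2)^2*(o - 4)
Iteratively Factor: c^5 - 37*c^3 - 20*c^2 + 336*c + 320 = (c + 4)*(c^4 - 4*c^3 - 21*c^2 + 64*c + 80) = (c - 5)*(c + 4)*(c^3 + c^2 - 16*c - 16) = (c - 5)*(c + 1)*(c + 4)*(c^2 - 16) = (c - 5)*(c - 4)*(c + 1)*(c + 4)*(c + 4)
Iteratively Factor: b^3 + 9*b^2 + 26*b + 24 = (b + 3)*(b^2 + 6*b + 8) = (b + 3)*(b + 4)*(b + 2)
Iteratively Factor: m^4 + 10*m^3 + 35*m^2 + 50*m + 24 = (m + 3)*(m^3 + 7*m^2 + 14*m + 8) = (m + 3)*(m + 4)*(m^2 + 3*m + 2) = (m + 2)*(m + 3)*(m + 4)*(m + 1)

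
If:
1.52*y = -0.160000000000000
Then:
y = -0.11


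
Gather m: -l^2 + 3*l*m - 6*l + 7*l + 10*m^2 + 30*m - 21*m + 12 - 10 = -l^2 + l + 10*m^2 + m*(3*l + 9) + 2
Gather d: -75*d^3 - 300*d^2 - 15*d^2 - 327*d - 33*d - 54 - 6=-75*d^3 - 315*d^2 - 360*d - 60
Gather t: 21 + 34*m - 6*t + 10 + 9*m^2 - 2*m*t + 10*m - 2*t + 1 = 9*m^2 + 44*m + t*(-2*m - 8) + 32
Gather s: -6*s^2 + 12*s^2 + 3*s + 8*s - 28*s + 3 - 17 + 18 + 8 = 6*s^2 - 17*s + 12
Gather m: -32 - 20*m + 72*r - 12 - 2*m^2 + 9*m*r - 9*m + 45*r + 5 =-2*m^2 + m*(9*r - 29) + 117*r - 39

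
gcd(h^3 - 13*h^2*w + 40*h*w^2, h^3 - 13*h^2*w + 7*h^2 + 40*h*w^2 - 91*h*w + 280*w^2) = h^2 - 13*h*w + 40*w^2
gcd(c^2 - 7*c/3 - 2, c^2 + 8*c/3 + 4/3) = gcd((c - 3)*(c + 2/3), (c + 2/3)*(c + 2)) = c + 2/3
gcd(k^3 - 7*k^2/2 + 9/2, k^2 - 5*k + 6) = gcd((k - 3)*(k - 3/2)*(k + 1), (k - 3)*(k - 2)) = k - 3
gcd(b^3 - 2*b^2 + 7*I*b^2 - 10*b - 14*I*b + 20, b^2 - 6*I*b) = 1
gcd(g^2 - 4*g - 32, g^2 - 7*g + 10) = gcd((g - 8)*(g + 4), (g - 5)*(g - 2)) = 1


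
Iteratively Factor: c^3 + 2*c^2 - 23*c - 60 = (c + 4)*(c^2 - 2*c - 15) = (c - 5)*(c + 4)*(c + 3)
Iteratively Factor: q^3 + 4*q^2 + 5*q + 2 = (q + 1)*(q^2 + 3*q + 2) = (q + 1)*(q + 2)*(q + 1)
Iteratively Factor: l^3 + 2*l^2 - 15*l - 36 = (l + 3)*(l^2 - l - 12) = (l + 3)^2*(l - 4)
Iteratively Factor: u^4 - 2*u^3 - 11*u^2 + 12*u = (u - 4)*(u^3 + 2*u^2 - 3*u) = u*(u - 4)*(u^2 + 2*u - 3) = u*(u - 4)*(u - 1)*(u + 3)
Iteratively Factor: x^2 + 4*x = (x + 4)*(x)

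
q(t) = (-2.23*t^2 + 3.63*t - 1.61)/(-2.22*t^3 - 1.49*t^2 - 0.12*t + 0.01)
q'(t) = (3.63 - 4.46*t)/(-2.22*t^3 - 1.49*t^2 - 0.12*t + 0.01) + (-2.23*t^2 + 3.63*t - 1.61)*(6.66*t^2 + 2.98*t + 0.12)/(-2.22*t^3 - 1.49*t^2 - 0.12*t + 0.01)^2 = (-4.9506*t^4 + 16.1172*t^3 - 5.0463*t^2 - 4.8424*t - 0.1569)/(4.9284*t^6 + 6.6156*t^5 + 2.7529*t^4 + 0.3132*t^3 - 0.0154*t^2 - 0.0024*t + 0.0001)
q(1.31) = 0.09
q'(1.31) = 0.11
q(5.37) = 0.12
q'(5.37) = -0.01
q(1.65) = 0.12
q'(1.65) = 0.07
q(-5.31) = -0.29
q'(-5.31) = -0.08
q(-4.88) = -0.32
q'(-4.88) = -0.10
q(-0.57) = -811.36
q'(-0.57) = -86350.45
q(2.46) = 0.15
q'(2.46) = 0.01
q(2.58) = 0.15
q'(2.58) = 0.00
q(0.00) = -161.00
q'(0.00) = -1569.00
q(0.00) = -161.00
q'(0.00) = -1569.00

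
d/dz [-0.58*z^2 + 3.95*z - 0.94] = 3.95 - 1.16*z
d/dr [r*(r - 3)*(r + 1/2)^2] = 4*r^3 - 6*r^2 - 11*r/2 - 3/4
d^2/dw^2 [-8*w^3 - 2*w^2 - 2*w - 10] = -48*w - 4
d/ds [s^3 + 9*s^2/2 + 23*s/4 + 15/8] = 3*s^2 + 9*s + 23/4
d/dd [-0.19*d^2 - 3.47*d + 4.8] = -0.38*d - 3.47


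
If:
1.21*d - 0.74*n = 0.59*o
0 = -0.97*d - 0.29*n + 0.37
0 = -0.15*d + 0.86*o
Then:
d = 0.26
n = 0.39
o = 0.05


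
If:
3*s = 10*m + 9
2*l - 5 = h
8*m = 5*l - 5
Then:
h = 24*s/25 - 147/25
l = 12*s/25 - 11/25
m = 3*s/10 - 9/10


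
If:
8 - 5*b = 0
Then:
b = 8/5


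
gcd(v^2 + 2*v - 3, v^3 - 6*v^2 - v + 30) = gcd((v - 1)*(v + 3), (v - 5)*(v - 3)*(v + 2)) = 1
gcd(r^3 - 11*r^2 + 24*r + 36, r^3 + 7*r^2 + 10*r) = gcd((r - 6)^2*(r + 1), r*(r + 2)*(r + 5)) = 1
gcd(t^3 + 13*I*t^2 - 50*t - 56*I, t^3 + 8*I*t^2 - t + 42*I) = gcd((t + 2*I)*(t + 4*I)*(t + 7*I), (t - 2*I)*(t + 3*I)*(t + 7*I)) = t + 7*I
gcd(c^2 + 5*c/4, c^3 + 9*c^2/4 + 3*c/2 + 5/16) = c + 5/4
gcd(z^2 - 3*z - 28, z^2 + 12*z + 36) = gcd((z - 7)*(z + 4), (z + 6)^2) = 1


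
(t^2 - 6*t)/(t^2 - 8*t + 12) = t/(t - 2)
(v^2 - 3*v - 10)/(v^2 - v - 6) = (v - 5)/(v - 3)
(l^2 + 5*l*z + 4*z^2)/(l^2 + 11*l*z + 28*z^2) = (l + z)/(l + 7*z)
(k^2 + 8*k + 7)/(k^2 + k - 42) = (k + 1)/(k - 6)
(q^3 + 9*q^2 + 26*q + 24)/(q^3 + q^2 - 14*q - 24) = (q + 4)/(q - 4)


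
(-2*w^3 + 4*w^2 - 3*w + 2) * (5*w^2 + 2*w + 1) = -10*w^5 + 16*w^4 - 9*w^3 + 8*w^2 + w + 2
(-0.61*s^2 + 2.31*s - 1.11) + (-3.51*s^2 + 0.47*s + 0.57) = -4.12*s^2 + 2.78*s - 0.54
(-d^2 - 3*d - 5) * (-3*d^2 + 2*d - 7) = 3*d^4 + 7*d^3 + 16*d^2 + 11*d + 35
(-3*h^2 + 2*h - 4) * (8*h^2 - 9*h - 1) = -24*h^4 + 43*h^3 - 47*h^2 + 34*h + 4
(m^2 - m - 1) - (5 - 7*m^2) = 8*m^2 - m - 6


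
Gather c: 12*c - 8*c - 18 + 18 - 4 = 4*c - 4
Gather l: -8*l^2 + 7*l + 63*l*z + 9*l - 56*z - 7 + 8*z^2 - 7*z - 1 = -8*l^2 + l*(63*z + 16) + 8*z^2 - 63*z - 8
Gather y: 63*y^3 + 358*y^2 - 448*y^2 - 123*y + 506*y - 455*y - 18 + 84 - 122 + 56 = 63*y^3 - 90*y^2 - 72*y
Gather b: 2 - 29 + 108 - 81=0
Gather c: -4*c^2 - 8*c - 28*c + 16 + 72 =-4*c^2 - 36*c + 88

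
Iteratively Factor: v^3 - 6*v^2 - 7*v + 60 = (v - 5)*(v^2 - v - 12) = (v - 5)*(v + 3)*(v - 4)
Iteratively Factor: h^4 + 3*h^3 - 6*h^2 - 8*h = (h)*(h^3 + 3*h^2 - 6*h - 8) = h*(h + 1)*(h^2 + 2*h - 8) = h*(h + 1)*(h + 4)*(h - 2)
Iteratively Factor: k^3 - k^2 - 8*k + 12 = (k + 3)*(k^2 - 4*k + 4) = (k - 2)*(k + 3)*(k - 2)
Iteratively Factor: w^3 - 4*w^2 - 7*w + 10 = (w - 5)*(w^2 + w - 2) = (w - 5)*(w - 1)*(w + 2)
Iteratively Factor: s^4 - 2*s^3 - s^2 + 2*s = (s + 1)*(s^3 - 3*s^2 + 2*s) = (s - 2)*(s + 1)*(s^2 - s) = (s - 2)*(s - 1)*(s + 1)*(s)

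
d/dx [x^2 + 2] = 2*x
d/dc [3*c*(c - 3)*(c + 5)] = 9*c^2 + 12*c - 45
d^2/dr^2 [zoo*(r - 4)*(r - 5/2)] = nan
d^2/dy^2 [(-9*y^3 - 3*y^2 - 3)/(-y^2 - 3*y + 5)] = 234*(y^3 - 3*y^2 + 6*y + 1)/(y^6 + 9*y^5 + 12*y^4 - 63*y^3 - 60*y^2 + 225*y - 125)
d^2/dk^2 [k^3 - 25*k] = 6*k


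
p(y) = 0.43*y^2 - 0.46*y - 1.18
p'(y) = 0.86*y - 0.46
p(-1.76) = 0.96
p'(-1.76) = -1.97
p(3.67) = 2.92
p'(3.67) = 2.70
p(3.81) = 3.31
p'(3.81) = 2.82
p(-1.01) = -0.28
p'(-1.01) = -1.33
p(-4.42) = 9.25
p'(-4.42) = -4.26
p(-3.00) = 4.07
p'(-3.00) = -3.04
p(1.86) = -0.55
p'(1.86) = 1.14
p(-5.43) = 14.00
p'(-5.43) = -5.13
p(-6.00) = 17.06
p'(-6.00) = -5.62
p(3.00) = 1.31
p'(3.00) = 2.12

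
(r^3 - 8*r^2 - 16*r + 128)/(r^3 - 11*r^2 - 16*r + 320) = (r^2 - 16)/(r^2 - 3*r - 40)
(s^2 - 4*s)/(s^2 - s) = (s - 4)/(s - 1)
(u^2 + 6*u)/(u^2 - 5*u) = (u + 6)/(u - 5)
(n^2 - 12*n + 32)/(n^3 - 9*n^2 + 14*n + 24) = (n - 8)/(n^2 - 5*n - 6)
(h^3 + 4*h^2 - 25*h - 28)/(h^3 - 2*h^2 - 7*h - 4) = (h + 7)/(h + 1)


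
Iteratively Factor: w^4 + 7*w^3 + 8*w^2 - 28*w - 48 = (w + 4)*(w^3 + 3*w^2 - 4*w - 12) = (w + 2)*(w + 4)*(w^2 + w - 6) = (w + 2)*(w + 3)*(w + 4)*(w - 2)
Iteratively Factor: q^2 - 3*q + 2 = (q - 1)*(q - 2)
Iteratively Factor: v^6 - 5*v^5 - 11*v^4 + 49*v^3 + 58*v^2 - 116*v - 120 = (v + 2)*(v^5 - 7*v^4 + 3*v^3 + 43*v^2 - 28*v - 60) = (v + 2)^2*(v^4 - 9*v^3 + 21*v^2 + v - 30) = (v + 1)*(v + 2)^2*(v^3 - 10*v^2 + 31*v - 30) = (v - 3)*(v + 1)*(v + 2)^2*(v^2 - 7*v + 10) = (v - 5)*(v - 3)*(v + 1)*(v + 2)^2*(v - 2)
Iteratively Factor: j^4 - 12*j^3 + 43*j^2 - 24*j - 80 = (j + 1)*(j^3 - 13*j^2 + 56*j - 80) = (j - 4)*(j + 1)*(j^2 - 9*j + 20) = (j - 5)*(j - 4)*(j + 1)*(j - 4)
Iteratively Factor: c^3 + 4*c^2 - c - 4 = (c + 4)*(c^2 - 1) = (c - 1)*(c + 4)*(c + 1)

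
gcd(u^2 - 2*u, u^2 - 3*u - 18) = 1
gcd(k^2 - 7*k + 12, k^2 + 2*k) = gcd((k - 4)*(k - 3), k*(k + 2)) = 1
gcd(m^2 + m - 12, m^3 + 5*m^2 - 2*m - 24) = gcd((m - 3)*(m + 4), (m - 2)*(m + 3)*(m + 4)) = m + 4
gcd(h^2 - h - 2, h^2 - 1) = h + 1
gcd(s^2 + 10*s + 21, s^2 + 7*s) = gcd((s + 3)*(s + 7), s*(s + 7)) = s + 7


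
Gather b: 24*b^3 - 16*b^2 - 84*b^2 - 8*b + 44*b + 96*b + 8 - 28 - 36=24*b^3 - 100*b^2 + 132*b - 56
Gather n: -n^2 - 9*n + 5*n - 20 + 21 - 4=-n^2 - 4*n - 3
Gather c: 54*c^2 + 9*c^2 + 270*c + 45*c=63*c^2 + 315*c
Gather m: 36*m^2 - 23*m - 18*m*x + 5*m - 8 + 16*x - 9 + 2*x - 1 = 36*m^2 + m*(-18*x - 18) + 18*x - 18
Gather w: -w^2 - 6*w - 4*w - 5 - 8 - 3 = -w^2 - 10*w - 16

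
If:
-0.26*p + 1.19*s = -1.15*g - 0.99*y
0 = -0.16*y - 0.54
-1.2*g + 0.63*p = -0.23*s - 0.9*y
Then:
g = 7.01754545454545 - 1.96242424242424*s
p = 18.1881818181818 - 4.1030303030303*s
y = -3.38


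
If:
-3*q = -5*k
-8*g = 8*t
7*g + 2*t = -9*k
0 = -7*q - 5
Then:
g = 27/35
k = -3/7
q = -5/7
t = -27/35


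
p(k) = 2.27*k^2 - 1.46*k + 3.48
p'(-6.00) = -28.70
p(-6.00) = 93.96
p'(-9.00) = -42.32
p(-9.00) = 200.49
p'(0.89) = 2.58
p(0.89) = 3.98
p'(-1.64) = -8.91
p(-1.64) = 11.98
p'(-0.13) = -2.05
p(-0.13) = 3.71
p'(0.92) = 2.72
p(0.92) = 4.06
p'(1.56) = 5.62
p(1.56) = 6.73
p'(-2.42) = -12.45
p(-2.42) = 20.31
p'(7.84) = 34.13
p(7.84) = 131.56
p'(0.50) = 0.81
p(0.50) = 3.32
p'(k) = 4.54*k - 1.46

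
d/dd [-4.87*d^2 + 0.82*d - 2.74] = 0.82 - 9.74*d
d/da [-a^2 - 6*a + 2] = -2*a - 6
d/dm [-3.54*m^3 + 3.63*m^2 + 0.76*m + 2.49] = -10.62*m^2 + 7.26*m + 0.76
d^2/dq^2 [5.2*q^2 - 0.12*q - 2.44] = 10.4000000000000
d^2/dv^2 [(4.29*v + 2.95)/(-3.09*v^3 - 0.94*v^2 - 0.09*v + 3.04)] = (-245.768094*v^5 - 412.767144*v^4 - 142.29231*v^3 - 504.144618*v^2 - 241.318764*v - 19.255118)/(29.503629*v^9 + 26.925642*v^8 + 10.768959*v^7 - 84.679604*v^6 - 52.666245*v^5 - 13.108134*v^4 + 84.127257*v^3 + 25.98744*v^2 + 2.495232*v - 28.094464)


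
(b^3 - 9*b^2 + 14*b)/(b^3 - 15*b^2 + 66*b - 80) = b*(b - 7)/(b^2 - 13*b + 40)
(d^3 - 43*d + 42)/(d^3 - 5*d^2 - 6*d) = (d^2 + 6*d - 7)/(d*(d + 1))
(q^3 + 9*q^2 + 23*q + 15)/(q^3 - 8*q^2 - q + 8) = (q^2 + 8*q + 15)/(q^2 - 9*q + 8)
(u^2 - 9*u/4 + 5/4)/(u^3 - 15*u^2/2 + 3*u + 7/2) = (4*u - 5)/(2*(2*u^2 - 13*u - 7))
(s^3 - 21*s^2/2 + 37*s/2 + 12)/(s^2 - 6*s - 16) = (2*s^2 - 5*s - 3)/(2*(s + 2))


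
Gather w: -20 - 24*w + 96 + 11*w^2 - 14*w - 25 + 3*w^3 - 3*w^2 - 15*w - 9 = 3*w^3 + 8*w^2 - 53*w + 42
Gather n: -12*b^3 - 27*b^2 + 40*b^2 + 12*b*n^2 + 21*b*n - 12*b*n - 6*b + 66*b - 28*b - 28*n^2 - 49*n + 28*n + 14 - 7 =-12*b^3 + 13*b^2 + 32*b + n^2*(12*b - 28) + n*(9*b - 21) + 7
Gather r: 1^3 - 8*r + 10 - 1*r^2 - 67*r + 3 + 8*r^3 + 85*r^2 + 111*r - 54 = 8*r^3 + 84*r^2 + 36*r - 40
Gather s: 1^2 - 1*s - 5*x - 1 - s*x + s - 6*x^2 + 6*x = -s*x - 6*x^2 + x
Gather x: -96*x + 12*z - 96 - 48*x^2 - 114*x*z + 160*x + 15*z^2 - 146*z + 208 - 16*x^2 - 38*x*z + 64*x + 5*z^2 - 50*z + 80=-64*x^2 + x*(128 - 152*z) + 20*z^2 - 184*z + 192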